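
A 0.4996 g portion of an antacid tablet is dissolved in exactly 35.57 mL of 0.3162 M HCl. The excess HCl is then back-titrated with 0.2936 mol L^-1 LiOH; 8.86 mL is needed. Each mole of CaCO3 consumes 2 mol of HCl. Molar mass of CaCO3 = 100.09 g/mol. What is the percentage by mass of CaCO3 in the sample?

Total n(HCl) added = 0.3162 x 0.03557 = 0.01125 mol.
n(LiOH) used = 0.2936 x 0.008860 = 0.002601 mol, which equals the excess n(HCl).
So n(HCl) consumed by the sample = 0.01125 - 0.002601 = 0.008646 mol.
n(CaCO3) = 0.008646 / 2 = 0.004323 mol.
mass CaCO3 = 0.004323 x 100.09 = 0.4327 g, so %CaCO3 = 0.4327/0.4996 x 100 = 86.6%.

86.6%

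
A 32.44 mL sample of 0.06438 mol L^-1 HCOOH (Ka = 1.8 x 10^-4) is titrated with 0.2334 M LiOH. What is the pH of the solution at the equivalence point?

n(HCOOH) = 0.06438 x 0.03244 = 0.002088 mol; V(LiOH) at equivalence = 0.002088/0.2334 = 0.008948 L.
At equivalence all the acid is converted to HCOO-; total volume = 0.03244 + 0.008948 = 0.04139 L, so [HCOO-] = 0.002088/0.04139 = 0.05046 M.
Kb = Kw/Ka = 1.0e-14 / 1.8 x 10^-4 = 5.56e-11.
[OH^-] = sqrt(Kb x [HCOO-]) = sqrt(5.56e-11 x 0.05046) = 1.67e-6 M.
pOH = 5.78, so pH = 14.00 - 5.78 = 8.22.

8.22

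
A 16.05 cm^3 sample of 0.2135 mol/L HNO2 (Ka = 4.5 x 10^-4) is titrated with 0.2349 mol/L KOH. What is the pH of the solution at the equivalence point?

n(HNO2) = 0.2135 x 0.01605 = 0.003427 mol; V(KOH) at equivalence = 0.003427/0.2349 = 0.01459 L.
At equivalence all the acid is converted to NO2-; total volume = 0.01605 + 0.01459 = 0.03064 L, so [NO2-] = 0.003427/0.03064 = 0.1118 M.
Kb = Kw/Ka = 1.0e-14 / 4.5 x 10^-4 = 2.22e-11.
[OH^-] = sqrt(Kb x [NO2-]) = sqrt(2.22e-11 x 0.1118) = 1.58e-6 M.
pOH = 5.80, so pH = 14.00 - 5.80 = 8.20.

8.20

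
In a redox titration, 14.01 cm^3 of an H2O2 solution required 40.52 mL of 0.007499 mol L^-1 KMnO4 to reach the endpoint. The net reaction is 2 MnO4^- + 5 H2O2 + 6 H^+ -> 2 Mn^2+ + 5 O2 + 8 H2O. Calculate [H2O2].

n(KMnO4) = 0.007499 x 0.04052 = 0.0003039 mol.
From the balanced equation, 2 mol KMnO4 reacts with 5 mol H2O2, so n(H2O2) = 0.0003039 x 5/2 = 0.0007596 mol.
[H2O2] = 0.0007596 / 0.01401 L = 0.0542 M.

0.0542 M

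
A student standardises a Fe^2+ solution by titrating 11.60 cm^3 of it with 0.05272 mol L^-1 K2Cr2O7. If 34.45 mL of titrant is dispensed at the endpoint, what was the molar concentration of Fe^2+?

n(K2Cr2O7) = 0.05272 x 0.03445 = 0.001816 mol.
From the balanced equation, 1 mol K2Cr2O7 reacts with 6 mol Fe^2+, so n(Fe^2+) = 0.001816 x 6/1 = 0.01090 mol.
[Fe^2+] = 0.01090 / 0.01160 L = 0.939 M.

0.939 M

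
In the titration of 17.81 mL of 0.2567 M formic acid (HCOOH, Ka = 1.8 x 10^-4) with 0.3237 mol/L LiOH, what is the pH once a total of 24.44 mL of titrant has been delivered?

n(acid) = 0.2567 x 0.01781 = 0.004572 mol; n(LiOH) added = 0.3237 x 0.02444 = 0.007911 mol.
Base is in excess by 0.007911 - 0.004572 = 0.003339 mol in a total volume of 0.04225 L.
[OH^-] = 0.003339/0.04225 = 0.07904 M, so pOH = 1.10 and pH = 14.00 - 1.10 = 12.90.

12.90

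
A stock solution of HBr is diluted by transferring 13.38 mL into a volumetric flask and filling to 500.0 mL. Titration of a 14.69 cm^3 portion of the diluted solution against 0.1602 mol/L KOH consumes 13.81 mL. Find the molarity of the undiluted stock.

5.63 M

n(KOH) = 0.1602 x 0.01381 = 0.002212 mol.
n(HBr) in the aliquot = 0.002212 mol.
[diluted HBr] = 0.002212 / 0.01469 = 0.1506 M.
Dilution factor = 500.0/13.38 = 37.37, so [stock] = 0.1506 x 37.37 = 5.63 M.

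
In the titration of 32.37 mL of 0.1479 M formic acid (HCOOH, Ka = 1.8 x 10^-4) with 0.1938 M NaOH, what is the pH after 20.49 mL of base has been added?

4.43

Initial n(HCOOH) = 0.1479 x 0.03237 = 0.004788 mol.
n(NaOH) added = 0.1938 x 0.02049 = 0.003971 mol, converting that many moles of HCOOH to HCOO-.
Remaining n(HCOOH) = 0.0008166 mol; n(HCOO-) = 0.003971 mol.
By Henderson-Hasselbalch, pH = pKa + log([A^-]/[HA]) = 3.74 + log(0.003971/0.0008166) = 3.74 + (+0.69) = 4.43.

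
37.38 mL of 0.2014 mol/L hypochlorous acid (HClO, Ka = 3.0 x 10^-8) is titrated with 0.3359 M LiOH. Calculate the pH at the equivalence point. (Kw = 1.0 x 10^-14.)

10.31

n(HClO) = 0.2014 x 0.03738 = 0.007528 mol; V(LiOH) at equivalence = 0.007528/0.3359 = 0.02241 L.
At equivalence all the acid is converted to ClO-; total volume = 0.03738 + 0.02241 = 0.05979 L, so [ClO-] = 0.007528/0.05979 = 0.1259 M.
Kb = Kw/Ka = 1.0e-14 / 3.0 x 10^-8 = 3.33e-7.
[OH^-] = sqrt(Kb x [ClO-]) = sqrt(3.33e-7 x 0.1259) = 0.000205 M.
pOH = 3.69, so pH = 14.00 - 3.69 = 10.31.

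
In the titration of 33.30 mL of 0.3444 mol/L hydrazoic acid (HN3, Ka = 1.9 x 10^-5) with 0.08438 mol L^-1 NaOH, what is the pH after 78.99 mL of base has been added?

4.86

Initial n(HN3) = 0.3444 x 0.03330 = 0.01147 mol.
n(NaOH) added = 0.08438 x 0.07899 = 0.006665 mol, converting that many moles of HN3 to N3-.
Remaining n(HN3) = 0.004803 mol; n(N3-) = 0.006665 mol.
By Henderson-Hasselbalch, pH = pKa + log([A^-]/[HA]) = 4.72 + log(0.006665/0.004803) = 4.72 + (+0.14) = 4.86.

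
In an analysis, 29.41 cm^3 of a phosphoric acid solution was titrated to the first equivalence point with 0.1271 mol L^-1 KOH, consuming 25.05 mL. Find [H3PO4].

0.108 M

n(KOH) = 0.1271 x 0.02505 = 0.003184 mol.
At the first equivalence point, 1 mol OH^- react per mol H3PO4, so n(H3PO4) = 0.003184 / 1 = 0.003184 mol.
[H3PO4] = 0.003184 / 0.02941 L = 0.108 M.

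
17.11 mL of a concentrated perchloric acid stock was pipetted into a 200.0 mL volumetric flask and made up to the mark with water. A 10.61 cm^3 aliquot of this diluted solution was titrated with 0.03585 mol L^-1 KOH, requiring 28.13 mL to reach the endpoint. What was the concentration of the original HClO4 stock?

1.11 M

n(KOH) = 0.03585 x 0.02813 = 0.001008 mol.
n(HClO4) in the aliquot = 0.001008 mol.
[diluted HClO4] = 0.001008 / 0.01061 = 0.09505 M.
Dilution factor = 200.0/17.11 = 11.69, so [stock] = 0.09505 x 11.69 = 1.11 M.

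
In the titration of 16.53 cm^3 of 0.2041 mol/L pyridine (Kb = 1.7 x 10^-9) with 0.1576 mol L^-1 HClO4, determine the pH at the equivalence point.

3.14

n(C5H5N) = 0.2041 x 0.01653 = 0.003374 mol; V(HClO4) at equivalence = 0.003374/0.1576 = 0.02141 L.
At equivalence the base is fully converted to C5H5NH+; total volume = 0.03794 L, so [C5H5NH+] = 0.003374/0.03794 = 0.08893 M.
Ka(C5H5NH+) = Kw/Kb = 1.0e-14 / 1.7 x 10^-9 = 5.88e-6.
[H^+] = sqrt(Ka x [C5H5NH+]) = sqrt(5.88e-6 x 0.08893) = 0.000723 M.
pH = -log(0.000723) = 3.14.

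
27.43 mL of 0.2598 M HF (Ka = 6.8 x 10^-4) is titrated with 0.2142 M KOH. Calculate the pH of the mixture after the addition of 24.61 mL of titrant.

3.62

Initial n(HF) = 0.2598 x 0.02743 = 0.007126 mol.
n(KOH) added = 0.2142 x 0.02461 = 0.005271 mol, converting that many moles of HF to F-.
Remaining n(HF) = 0.001855 mol; n(F-) = 0.005271 mol.
By Henderson-Hasselbalch, pH = pKa + log([A^-]/[HA]) = 3.17 + log(0.005271/0.001855) = 3.17 + (+0.45) = 3.62.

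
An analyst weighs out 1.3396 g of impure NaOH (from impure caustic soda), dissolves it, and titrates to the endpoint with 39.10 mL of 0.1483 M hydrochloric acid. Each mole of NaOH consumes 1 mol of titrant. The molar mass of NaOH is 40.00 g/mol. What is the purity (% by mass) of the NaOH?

n(HCl) = 0.1483 x 0.03910 = 0.005799 mol.
n(NaOH) = 0.005799 / 1 = 0.005799 mol.
mass of NaOH = 0.005799 x 40.00 = 0.2319 g.
% purity = 0.2319 / 1.3396 x 100 = 17.3%.

17.3%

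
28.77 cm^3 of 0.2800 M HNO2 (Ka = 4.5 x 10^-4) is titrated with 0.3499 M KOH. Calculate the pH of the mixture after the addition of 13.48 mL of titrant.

3.50

Initial n(HNO2) = 0.2800 x 0.02877 = 0.008056 mol.
n(KOH) added = 0.3499 x 0.01348 = 0.004717 mol, converting that many moles of HNO2 to NO2-.
Remaining n(HNO2) = 0.003339 mol; n(NO2-) = 0.004717 mol.
By Henderson-Hasselbalch, pH = pKa + log([A^-]/[HA]) = 3.35 + log(0.004717/0.003339) = 3.35 + (+0.15) = 3.50.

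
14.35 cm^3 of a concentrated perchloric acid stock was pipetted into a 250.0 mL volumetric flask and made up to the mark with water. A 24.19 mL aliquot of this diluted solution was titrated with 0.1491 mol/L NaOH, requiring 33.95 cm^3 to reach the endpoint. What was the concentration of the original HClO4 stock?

3.65 M

n(NaOH) = 0.1491 x 0.03395 = 0.005062 mol.
n(HClO4) in the aliquot = 0.005062 mol.
[diluted HClO4] = 0.005062 / 0.02419 = 0.2093 M.
Dilution factor = 250.0/14.35 = 17.42, so [stock] = 0.2093 x 17.42 = 3.65 M.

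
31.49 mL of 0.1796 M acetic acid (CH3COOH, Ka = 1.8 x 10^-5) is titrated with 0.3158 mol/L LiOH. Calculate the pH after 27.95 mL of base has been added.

n(acid) = 0.1796 x 0.03149 = 0.005656 mol; n(LiOH) added = 0.3158 x 0.02795 = 0.008827 mol.
Base is in excess by 0.008827 - 0.005656 = 0.003171 mol in a total volume of 0.05944 L.
[OH^-] = 0.003171/0.05944 = 0.05335 M, so pOH = 1.27 and pH = 14.00 - 1.27 = 12.73.

12.73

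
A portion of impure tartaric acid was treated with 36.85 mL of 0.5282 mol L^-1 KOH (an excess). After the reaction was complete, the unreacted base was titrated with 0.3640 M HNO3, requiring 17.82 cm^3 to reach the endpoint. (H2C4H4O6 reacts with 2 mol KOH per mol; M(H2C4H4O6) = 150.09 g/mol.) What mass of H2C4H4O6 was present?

0.974 g

Total n(KOH) added = 0.5282 x 0.03685 = 0.01946 mol.
n(HNO3) used = 0.3640 x 0.01782 = 0.006486 mol, which equals the excess n(KOH).
So n(KOH) consumed by the sample = 0.01946 - 0.006486 = 0.01298 mol.
n(H2C4H4O6) = 0.01298 / 2 = 0.006489 mol.
mass = 0.006489 mol x 150.09 g/mol = 0.974 g.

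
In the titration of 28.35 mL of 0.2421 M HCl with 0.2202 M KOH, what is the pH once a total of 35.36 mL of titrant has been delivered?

n(acid) = 0.2421 x 0.02835 = 0.006864 mol; n(KOH) added = 0.2202 x 0.03536 = 0.007786 mol.
Base is in excess by 0.007786 - 0.006864 = 0.0009227 mol in a total volume of 0.06371 L.
[OH^-] = 0.0009227/0.06371 = 0.01448 M, so pOH = 1.84 and pH = 14.00 - 1.84 = 12.16.

12.16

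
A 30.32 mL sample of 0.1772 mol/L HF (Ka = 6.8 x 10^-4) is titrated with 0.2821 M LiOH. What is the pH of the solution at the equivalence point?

8.10

n(HF) = 0.1772 x 0.03032 = 0.005373 mol; V(LiOH) at equivalence = 0.005373/0.2821 = 0.01905 L.
At equivalence all the acid is converted to F-; total volume = 0.03032 + 0.01905 = 0.04937 L, so [F-] = 0.005373/0.04937 = 0.1088 M.
Kb = Kw/Ka = 1.0e-14 / 6.8 x 10^-4 = 1.47e-11.
[OH^-] = sqrt(Kb x [F-]) = sqrt(1.47e-11 x 0.1088) = 1.27e-6 M.
pOH = 5.90, so pH = 14.00 - 5.90 = 8.10.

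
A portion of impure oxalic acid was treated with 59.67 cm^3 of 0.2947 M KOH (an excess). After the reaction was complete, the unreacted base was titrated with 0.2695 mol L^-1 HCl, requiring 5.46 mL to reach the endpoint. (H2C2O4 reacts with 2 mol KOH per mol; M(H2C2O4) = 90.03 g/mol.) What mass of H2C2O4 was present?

0.725 g

Total n(KOH) added = 0.2947 x 0.05967 = 0.01758 mol.
n(HCl) used = 0.2695 x 0.005460 = 0.001471 mol, which equals the excess n(KOH).
So n(KOH) consumed by the sample = 0.01758 - 0.001471 = 0.01611 mol.
n(H2C2O4) = 0.01611 / 2 = 0.008057 mol.
mass = 0.008057 mol x 90.03 g/mol = 0.725 g.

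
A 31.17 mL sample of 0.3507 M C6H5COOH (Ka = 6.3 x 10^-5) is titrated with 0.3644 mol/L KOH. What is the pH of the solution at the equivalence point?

n(C6H5COOH) = 0.3507 x 0.03117 = 0.01093 mol; V(KOH) at equivalence = 0.01093/0.3644 = 0.03000 L.
At equivalence all the acid is converted to C6H5COO-; total volume = 0.03117 + 0.03000 = 0.06117 L, so [C6H5COO-] = 0.01093/0.06117 = 0.1787 M.
Kb = Kw/Ka = 1.0e-14 / 6.3 x 10^-5 = 1.59e-10.
[OH^-] = sqrt(Kb x [C6H5COO-]) = sqrt(1.59e-10 x 0.1787) = 5.33e-6 M.
pOH = 5.27, so pH = 14.00 - 5.27 = 8.73.

8.73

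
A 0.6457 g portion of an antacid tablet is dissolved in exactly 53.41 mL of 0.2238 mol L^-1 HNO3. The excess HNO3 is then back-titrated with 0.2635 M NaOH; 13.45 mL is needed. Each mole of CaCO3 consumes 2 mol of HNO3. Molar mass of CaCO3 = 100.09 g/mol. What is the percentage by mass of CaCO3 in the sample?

65.2%

Total n(HNO3) added = 0.2238 x 0.05341 = 0.01195 mol.
n(NaOH) used = 0.2635 x 0.01345 = 0.003544 mol, which equals the excess n(HNO3).
So n(HNO3) consumed by the sample = 0.01195 - 0.003544 = 0.008409 mol.
n(CaCO3) = 0.008409 / 2 = 0.004205 mol.
mass CaCO3 = 0.004205 x 100.09 = 0.4208 g, so %CaCO3 = 0.4208/0.6457 x 100 = 65.2%.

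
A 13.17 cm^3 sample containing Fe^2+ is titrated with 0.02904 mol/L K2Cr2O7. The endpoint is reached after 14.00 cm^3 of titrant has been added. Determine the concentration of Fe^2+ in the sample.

0.185 M

n(K2Cr2O7) = 0.02904 x 0.01400 = 0.0004066 mol.
From the balanced equation, 1 mol K2Cr2O7 reacts with 6 mol Fe^2+, so n(Fe^2+) = 0.0004066 x 6/1 = 0.002439 mol.
[Fe^2+] = 0.002439 / 0.01317 L = 0.185 M.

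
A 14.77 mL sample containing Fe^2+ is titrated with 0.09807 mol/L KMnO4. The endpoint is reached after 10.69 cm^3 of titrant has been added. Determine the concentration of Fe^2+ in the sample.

0.355 M

n(KMnO4) = 0.09807 x 0.01069 = 0.001048 mol.
From the balanced equation, 1 mol KMnO4 reacts with 5 mol Fe^2+, so n(Fe^2+) = 0.001048 x 5/1 = 0.005242 mol.
[Fe^2+] = 0.005242 / 0.01477 L = 0.355 M.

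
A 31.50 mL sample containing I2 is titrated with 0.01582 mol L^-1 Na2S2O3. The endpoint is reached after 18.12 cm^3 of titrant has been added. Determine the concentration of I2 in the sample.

0.00455 M

n(Na2S2O3) = 0.01582 x 0.01812 = 0.0002867 mol.
From the balanced equation, 2 mol Na2S2O3 reacts with 1 mol I2, so n(I2) = 0.0002867 x 1/2 = 0.0001433 mol.
[I2] = 0.0001433 / 0.03150 L = 0.00455 M.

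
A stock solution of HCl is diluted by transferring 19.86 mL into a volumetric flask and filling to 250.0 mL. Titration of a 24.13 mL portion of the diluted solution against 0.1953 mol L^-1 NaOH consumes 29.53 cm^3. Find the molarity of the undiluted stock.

3.01 M

n(NaOH) = 0.1953 x 0.02953 = 0.005767 mol.
n(HCl) in the aliquot = 0.005767 mol.
[diluted HCl] = 0.005767 / 0.02413 = 0.2390 M.
Dilution factor = 250.0/19.86 = 12.59, so [stock] = 0.2390 x 12.59 = 3.01 M.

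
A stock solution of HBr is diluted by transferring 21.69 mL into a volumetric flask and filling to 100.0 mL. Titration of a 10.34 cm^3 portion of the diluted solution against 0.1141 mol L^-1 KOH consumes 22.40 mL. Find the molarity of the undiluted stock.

1.14 M

n(KOH) = 0.1141 x 0.02240 = 0.002556 mol.
n(HBr) in the aliquot = 0.002556 mol.
[diluted HBr] = 0.002556 / 0.01034 = 0.2472 M.
Dilution factor = 100.0/21.69 = 4.610, so [stock] = 0.2472 x 4.610 = 1.14 M.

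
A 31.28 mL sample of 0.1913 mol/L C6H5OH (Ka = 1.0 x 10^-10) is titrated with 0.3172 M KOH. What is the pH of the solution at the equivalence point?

n(C6H5OH) = 0.1913 x 0.03128 = 0.005984 mol; V(KOH) at equivalence = 0.005984/0.3172 = 0.01886 L.
At equivalence all the acid is converted to C6H5O-; total volume = 0.03128 + 0.01886 = 0.05014 L, so [C6H5O-] = 0.005984/0.05014 = 0.1193 M.
Kb = Kw/Ka = 1.0e-14 / 1.0 x 10^-10 = 0.000100.
[OH^-] = sqrt(Kb x [C6H5O-]) = sqrt(0.000100 x 0.1193) = 0.00345 M.
pOH = 2.46, so pH = 14.00 - 2.46 = 11.54.

11.54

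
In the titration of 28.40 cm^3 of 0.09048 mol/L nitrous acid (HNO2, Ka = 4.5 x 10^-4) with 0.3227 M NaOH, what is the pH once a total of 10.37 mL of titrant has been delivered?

12.30

n(acid) = 0.09048 x 0.02840 = 0.002570 mol; n(NaOH) added = 0.3227 x 0.01037 = 0.003346 mol.
Base is in excess by 0.003346 - 0.002570 = 0.0007768 mol in a total volume of 0.03877 L.
[OH^-] = 0.0007768/0.03877 = 0.02004 M, so pOH = 1.70 and pH = 14.00 - 1.70 = 12.30.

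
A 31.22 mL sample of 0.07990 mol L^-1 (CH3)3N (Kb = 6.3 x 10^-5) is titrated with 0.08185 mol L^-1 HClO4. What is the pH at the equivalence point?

n((CH3)3N) = 0.07990 x 0.03122 = 0.002494 mol; V(HClO4) at equivalence = 0.002494/0.08185 = 0.03048 L.
At equivalence the base is fully converted to (CH3)3NH+; total volume = 0.06170 L, so [(CH3)3NH+] = 0.002494/0.06170 = 0.04043 M.
Ka((CH3)3NH+) = Kw/Kb = 1.0e-14 / 6.3 x 10^-5 = 1.59e-10.
[H^+] = sqrt(Ka x [(CH3)3NH+]) = sqrt(1.59e-10 x 0.04043) = 2.53e-6 M.
pH = -log(2.53e-6) = 5.60.

5.60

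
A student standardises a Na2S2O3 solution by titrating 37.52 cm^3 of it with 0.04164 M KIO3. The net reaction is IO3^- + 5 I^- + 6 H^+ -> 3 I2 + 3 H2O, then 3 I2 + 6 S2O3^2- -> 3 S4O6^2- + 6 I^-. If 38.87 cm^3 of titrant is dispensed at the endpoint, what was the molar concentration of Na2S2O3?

0.259 M

n(KIO3) = 0.04164 x 0.03887 = 0.001619 mol.
From the balanced equation, 1 mol KIO3 reacts with 6 mol Na2S2O3, so n(Na2S2O3) = 0.001619 x 6/1 = 0.009711 mol.
[Na2S2O3] = 0.009711 / 0.03752 L = 0.259 M.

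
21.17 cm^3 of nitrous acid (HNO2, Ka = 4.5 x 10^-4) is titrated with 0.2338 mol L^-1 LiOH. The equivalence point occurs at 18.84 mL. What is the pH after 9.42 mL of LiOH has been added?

3.35

9.42 mL is exactly half the equivalence volume (18.84/2), i.e. the half-equivalence point.
There, n(HA) = n(A^-), so pH = pKa = -log(4.5 x 10^-4) = 3.35.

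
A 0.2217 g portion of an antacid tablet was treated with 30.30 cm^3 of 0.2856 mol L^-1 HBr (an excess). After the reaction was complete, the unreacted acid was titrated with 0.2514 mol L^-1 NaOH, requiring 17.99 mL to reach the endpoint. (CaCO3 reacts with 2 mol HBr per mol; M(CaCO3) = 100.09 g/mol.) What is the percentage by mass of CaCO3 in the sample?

93.3%

Total n(HBr) added = 0.2856 x 0.03030 = 0.008654 mol.
n(NaOH) used = 0.2514 x 0.01799 = 0.004523 mol, which equals the excess n(HBr).
So n(HBr) consumed by the sample = 0.008654 - 0.004523 = 0.004131 mol.
n(CaCO3) = 0.004131 / 2 = 0.002065 mol.
mass CaCO3 = 0.002065 x 100.09 = 0.2067 g, so %CaCO3 = 0.2067/0.2217 x 100 = 93.3%.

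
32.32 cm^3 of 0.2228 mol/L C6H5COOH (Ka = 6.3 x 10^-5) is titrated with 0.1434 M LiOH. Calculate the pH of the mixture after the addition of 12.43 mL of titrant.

3.72

Initial n(C6H5COOH) = 0.2228 x 0.03232 = 0.007201 mol.
n(LiOH) added = 0.1434 x 0.01243 = 0.001782 mol, converting that many moles of C6H5COOH to C6H5COO-.
Remaining n(C6H5COOH) = 0.005418 mol; n(C6H5COO-) = 0.001782 mol.
By Henderson-Hasselbalch, pH = pKa + log([A^-]/[HA]) = 4.20 + log(0.001782/0.005418) = 4.20 + (-0.48) = 3.72.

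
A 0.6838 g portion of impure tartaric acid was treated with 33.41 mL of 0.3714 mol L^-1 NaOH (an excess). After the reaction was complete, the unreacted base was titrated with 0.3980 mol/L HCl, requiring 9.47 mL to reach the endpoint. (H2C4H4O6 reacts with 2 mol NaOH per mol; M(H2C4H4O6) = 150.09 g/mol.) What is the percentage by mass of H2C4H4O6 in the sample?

Total n(NaOH) added = 0.3714 x 0.03341 = 0.01241 mol.
n(HCl) used = 0.3980 x 0.009470 = 0.003769 mol, which equals the excess n(NaOH).
So n(NaOH) consumed by the sample = 0.01241 - 0.003769 = 0.008639 mol.
n(H2C4H4O6) = 0.008639 / 2 = 0.004320 mol.
mass H2C4H4O6 = 0.004320 x 150.09 = 0.6483 g, so %H2C4H4O6 = 0.6483/0.6838 x 100 = 94.8%.

94.8%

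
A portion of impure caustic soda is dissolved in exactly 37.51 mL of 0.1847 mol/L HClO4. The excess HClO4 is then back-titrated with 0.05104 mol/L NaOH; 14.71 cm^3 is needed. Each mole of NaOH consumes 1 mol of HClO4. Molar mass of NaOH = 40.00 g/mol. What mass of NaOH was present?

Total n(HClO4) added = 0.1847 x 0.03751 = 0.006928 mol.
n(NaOH) used = 0.05104 x 0.01471 = 0.0007508 mol, which equals the excess n(HClO4).
So n(HClO4) consumed by the sample = 0.006928 - 0.0007508 = 0.006177 mol.
n(NaOH) = 0.006177 / 1 = 0.006177 mol.
mass = 0.006177 mol x 40.00 g/mol = 0.247 g.

0.247 g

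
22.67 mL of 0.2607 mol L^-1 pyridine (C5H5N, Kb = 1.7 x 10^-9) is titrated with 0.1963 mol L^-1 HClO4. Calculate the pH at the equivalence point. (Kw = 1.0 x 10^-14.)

3.09

n(C5H5N) = 0.2607 x 0.02267 = 0.005910 mol; V(HClO4) at equivalence = 0.005910/0.1963 = 0.03011 L.
At equivalence the base is fully converted to C5H5NH+; total volume = 0.05278 L, so [C5H5NH+] = 0.005910/0.05278 = 0.1120 M.
Ka(C5H5NH+) = Kw/Kb = 1.0e-14 / 1.7 x 10^-9 = 5.88e-6.
[H^+] = sqrt(Ka x [C5H5NH+]) = sqrt(5.88e-6 x 0.1120) = 0.000812 M.
pH = -log(0.000812) = 3.09.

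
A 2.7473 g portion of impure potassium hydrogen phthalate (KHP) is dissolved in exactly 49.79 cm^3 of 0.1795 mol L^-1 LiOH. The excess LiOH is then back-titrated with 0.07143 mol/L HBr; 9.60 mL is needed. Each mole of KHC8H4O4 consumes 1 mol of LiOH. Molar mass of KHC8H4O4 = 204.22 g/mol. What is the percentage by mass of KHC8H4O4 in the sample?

Total n(LiOH) added = 0.1795 x 0.04979 = 0.008937 mol.
n(HBr) used = 0.07143 x 0.009600 = 0.0006857 mol, which equals the excess n(LiOH).
So n(LiOH) consumed by the sample = 0.008937 - 0.0006857 = 0.008252 mol.
n(KHC8H4O4) = 0.008252 / 1 = 0.008252 mol.
mass KHC8H4O4 = 0.008252 x 204.22 = 1.685 g, so %KHC8H4O4 = 1.685/2.7473 x 100 = 61.3%.

61.3%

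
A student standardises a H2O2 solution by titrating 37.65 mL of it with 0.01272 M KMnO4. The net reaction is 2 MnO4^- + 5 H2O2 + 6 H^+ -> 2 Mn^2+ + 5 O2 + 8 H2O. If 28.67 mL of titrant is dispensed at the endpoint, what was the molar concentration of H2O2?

n(KMnO4) = 0.01272 x 0.02867 = 0.0003647 mol.
From the balanced equation, 2 mol KMnO4 reacts with 5 mol H2O2, so n(H2O2) = 0.0003647 x 5/2 = 0.0009117 mol.
[H2O2] = 0.0009117 / 0.03765 L = 0.0242 M.

0.0242 M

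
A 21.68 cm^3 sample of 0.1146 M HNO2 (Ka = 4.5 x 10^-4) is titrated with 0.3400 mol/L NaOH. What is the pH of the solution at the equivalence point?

8.14

n(HNO2) = 0.1146 x 0.02168 = 0.002485 mol; V(NaOH) at equivalence = 0.002485/0.3400 = 0.007307 L.
At equivalence all the acid is converted to NO2-; total volume = 0.02168 + 0.007307 = 0.02899 L, so [NO2-] = 0.002485/0.02899 = 0.08571 M.
Kb = Kw/Ka = 1.0e-14 / 4.5 x 10^-4 = 2.22e-11.
[OH^-] = sqrt(Kb x [NO2-]) = sqrt(2.22e-11 x 0.08571) = 1.38e-6 M.
pOH = 5.86, so pH = 14.00 - 5.86 = 8.14.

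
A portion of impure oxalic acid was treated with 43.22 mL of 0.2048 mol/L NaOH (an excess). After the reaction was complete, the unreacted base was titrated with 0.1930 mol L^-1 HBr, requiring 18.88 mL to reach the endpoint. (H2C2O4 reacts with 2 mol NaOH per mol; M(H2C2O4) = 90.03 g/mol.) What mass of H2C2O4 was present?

Total n(NaOH) added = 0.2048 x 0.04322 = 0.008851 mol.
n(HBr) used = 0.1930 x 0.01888 = 0.003644 mol, which equals the excess n(NaOH).
So n(NaOH) consumed by the sample = 0.008851 - 0.003644 = 0.005208 mol.
n(H2C2O4) = 0.005208 / 2 = 0.002604 mol.
mass = 0.002604 mol x 90.03 g/mol = 0.234 g.

0.234 g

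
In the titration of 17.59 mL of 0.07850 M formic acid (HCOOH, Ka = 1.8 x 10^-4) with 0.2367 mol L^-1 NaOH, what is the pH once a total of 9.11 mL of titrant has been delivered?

12.46

n(acid) = 0.07850 x 0.01759 = 0.001381 mol; n(NaOH) added = 0.2367 x 0.009110 = 0.002156 mol.
Base is in excess by 0.002156 - 0.001381 = 0.0007755 mol in a total volume of 0.02670 L.
[OH^-] = 0.0007755/0.02670 = 0.02905 M, so pOH = 1.54 and pH = 14.00 - 1.54 = 12.46.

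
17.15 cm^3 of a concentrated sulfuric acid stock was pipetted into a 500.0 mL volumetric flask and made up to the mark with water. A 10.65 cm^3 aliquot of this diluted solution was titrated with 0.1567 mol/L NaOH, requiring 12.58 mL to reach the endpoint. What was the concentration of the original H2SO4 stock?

n(NaOH) = 0.1567 x 0.01258 = 0.001971 mol.
n(H2SO4) in the aliquot = 0.001971 x 1/2 = 0.0009856 mol.
[diluted H2SO4] = 0.0009856 / 0.01065 = 0.09255 M.
Dilution factor = 500.0/17.15 = 29.15, so [stock] = 0.09255 x 29.15 = 2.70 M.

2.70 M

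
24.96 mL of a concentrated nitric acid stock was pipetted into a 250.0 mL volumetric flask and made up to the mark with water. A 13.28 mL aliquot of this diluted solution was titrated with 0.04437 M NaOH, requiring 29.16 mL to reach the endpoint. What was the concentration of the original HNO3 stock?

0.976 M

n(NaOH) = 0.04437 x 0.02916 = 0.001294 mol.
n(HNO3) in the aliquot = 0.001294 mol.
[diluted HNO3] = 0.001294 / 0.01328 = 0.09743 M.
Dilution factor = 250.0/24.96 = 10.02, so [stock] = 0.09743 x 10.02 = 0.976 M.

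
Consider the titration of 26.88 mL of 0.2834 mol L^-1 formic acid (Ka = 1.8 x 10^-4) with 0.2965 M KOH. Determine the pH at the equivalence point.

8.45

n(HCOOH) = 0.2834 x 0.02688 = 0.007618 mol; V(KOH) at equivalence = 0.007618/0.2965 = 0.02569 L.
At equivalence all the acid is converted to HCOO-; total volume = 0.02688 + 0.02569 = 0.05257 L, so [HCOO-] = 0.007618/0.05257 = 0.1449 M.
Kb = Kw/Ka = 1.0e-14 / 1.8 x 10^-4 = 5.56e-11.
[OH^-] = sqrt(Kb x [HCOO-]) = sqrt(5.56e-11 x 0.1449) = 2.84e-6 M.
pOH = 5.55, so pH = 14.00 - 5.55 = 8.45.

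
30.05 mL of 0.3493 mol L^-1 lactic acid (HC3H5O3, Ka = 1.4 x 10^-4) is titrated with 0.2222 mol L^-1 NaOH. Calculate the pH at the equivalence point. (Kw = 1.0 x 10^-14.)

8.49

n(HC3H5O3) = 0.3493 x 0.03005 = 0.01050 mol; V(NaOH) at equivalence = 0.01050/0.2222 = 0.04724 L.
At equivalence all the acid is converted to C3H5O3-; total volume = 0.03005 + 0.04724 = 0.07729 L, so [C3H5O3-] = 0.01050/0.07729 = 0.1358 M.
Kb = Kw/Ka = 1.0e-14 / 1.4 x 10^-4 = 7.14e-11.
[OH^-] = sqrt(Kb x [C3H5O3-]) = sqrt(7.14e-11 x 0.1358) = 3.11e-6 M.
pOH = 5.51, so pH = 14.00 - 5.51 = 8.49.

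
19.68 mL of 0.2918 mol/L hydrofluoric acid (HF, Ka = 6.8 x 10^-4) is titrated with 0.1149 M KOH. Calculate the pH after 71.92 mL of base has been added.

n(acid) = 0.2918 x 0.01968 = 0.005743 mol; n(KOH) added = 0.1149 x 0.07192 = 0.008264 mol.
Base is in excess by 0.008264 - 0.005743 = 0.002521 mol in a total volume of 0.09160 L.
[OH^-] = 0.002521/0.09160 = 0.02752 M, so pOH = 1.56 and pH = 14.00 - 1.56 = 12.44.

12.44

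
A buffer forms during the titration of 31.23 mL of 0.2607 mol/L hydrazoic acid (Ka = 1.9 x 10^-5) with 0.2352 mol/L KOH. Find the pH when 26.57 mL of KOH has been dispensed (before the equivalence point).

5.24

Initial n(HN3) = 0.2607 x 0.03123 = 0.008142 mol.
n(KOH) added = 0.2352 x 0.02657 = 0.006249 mol, converting that many moles of HN3 to N3-.
Remaining n(HN3) = 0.001892 mol; n(N3-) = 0.006249 mol.
By Henderson-Hasselbalch, pH = pKa + log([A^-]/[HA]) = 4.72 + log(0.006249/0.001892) = 4.72 + (+0.52) = 5.24.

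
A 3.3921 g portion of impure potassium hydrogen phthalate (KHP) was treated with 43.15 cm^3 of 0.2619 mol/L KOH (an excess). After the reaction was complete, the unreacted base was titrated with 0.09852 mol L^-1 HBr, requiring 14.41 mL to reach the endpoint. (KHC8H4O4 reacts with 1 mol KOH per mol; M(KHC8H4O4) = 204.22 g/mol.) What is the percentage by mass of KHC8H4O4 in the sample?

59.5%

Total n(KOH) added = 0.2619 x 0.04315 = 0.01130 mol.
n(HBr) used = 0.09852 x 0.01441 = 0.001420 mol, which equals the excess n(KOH).
So n(KOH) consumed by the sample = 0.01130 - 0.001420 = 0.009881 mol.
n(KHC8H4O4) = 0.009881 / 1 = 0.009881 mol.
mass KHC8H4O4 = 0.009881 x 204.22 = 2.018 g, so %KHC8H4O4 = 2.018/3.3921 x 100 = 59.5%.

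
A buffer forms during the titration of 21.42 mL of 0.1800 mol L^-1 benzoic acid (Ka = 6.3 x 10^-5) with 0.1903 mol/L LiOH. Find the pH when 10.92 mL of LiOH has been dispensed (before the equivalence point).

Initial n(C6H5COOH) = 0.1800 x 0.02142 = 0.003856 mol.
n(LiOH) added = 0.1903 x 0.01092 = 0.002078 mol, converting that many moles of C6H5COOH to C6H5COO-.
Remaining n(C6H5COOH) = 0.001778 mol; n(C6H5COO-) = 0.002078 mol.
By Henderson-Hasselbalch, pH = pKa + log([A^-]/[HA]) = 4.20 + log(0.002078/0.001778) = 4.20 + (+0.07) = 4.27.

4.27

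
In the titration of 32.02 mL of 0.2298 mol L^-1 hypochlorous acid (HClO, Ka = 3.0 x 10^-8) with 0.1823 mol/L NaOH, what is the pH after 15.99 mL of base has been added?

Initial n(HClO) = 0.2298 x 0.03202 = 0.007358 mol.
n(NaOH) added = 0.1823 x 0.01599 = 0.002915 mol, converting that many moles of HClO to ClO-.
Remaining n(HClO) = 0.004443 mol; n(ClO-) = 0.002915 mol.
By Henderson-Hasselbalch, pH = pKa + log([A^-]/[HA]) = 7.52 + log(0.002915/0.004443) = 7.52 + (-0.18) = 7.34.

7.34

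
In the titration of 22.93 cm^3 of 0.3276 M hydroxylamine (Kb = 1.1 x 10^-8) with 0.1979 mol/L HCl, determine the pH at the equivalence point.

3.48

n(NH2OH) = 0.3276 x 0.02293 = 0.007512 mol; V(HCl) at equivalence = 0.007512/0.1979 = 0.03796 L.
At equivalence the base is fully converted to NH3OH+; total volume = 0.06089 L, so [NH3OH+] = 0.007512/0.06089 = 0.1234 M.
Ka(NH3OH+) = Kw/Kb = 1.0e-14 / 1.1 x 10^-8 = 9.09e-7.
[H^+] = sqrt(Ka x [NH3OH+]) = sqrt(9.09e-7 x 0.1234) = 0.000335 M.
pH = -log(0.000335) = 3.48.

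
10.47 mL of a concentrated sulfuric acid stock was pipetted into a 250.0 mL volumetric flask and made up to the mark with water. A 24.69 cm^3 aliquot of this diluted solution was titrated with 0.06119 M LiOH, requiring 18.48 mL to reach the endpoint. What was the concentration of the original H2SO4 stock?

0.547 M

n(LiOH) = 0.06119 x 0.01848 = 0.001131 mol.
n(H2SO4) in the aliquot = 0.001131 x 1/2 = 0.0005654 mol.
[diluted H2SO4] = 0.0005654 / 0.02469 = 0.02290 M.
Dilution factor = 250.0/10.47 = 23.88, so [stock] = 0.02290 x 23.88 = 0.547 M.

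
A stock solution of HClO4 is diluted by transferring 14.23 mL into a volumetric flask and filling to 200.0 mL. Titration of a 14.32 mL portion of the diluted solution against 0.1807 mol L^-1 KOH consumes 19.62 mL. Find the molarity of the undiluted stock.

n(KOH) = 0.1807 x 0.01962 = 0.003545 mol.
n(HClO4) in the aliquot = 0.003545 mol.
[diluted HClO4] = 0.003545 / 0.01432 = 0.2476 M.
Dilution factor = 200.0/14.23 = 14.05, so [stock] = 0.2476 x 14.05 = 3.48 M.

3.48 M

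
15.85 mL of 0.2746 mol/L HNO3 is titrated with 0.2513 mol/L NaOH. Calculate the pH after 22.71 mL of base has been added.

12.55

n(acid) = 0.2746 x 0.01585 = 0.004352 mol; n(NaOH) added = 0.2513 x 0.02271 = 0.005707 mol.
Base is in excess by 0.005707 - 0.004352 = 0.001355 mol in a total volume of 0.03856 L.
[OH^-] = 0.001355/0.03856 = 0.03513 M, so pOH = 1.45 and pH = 14.00 - 1.45 = 12.55.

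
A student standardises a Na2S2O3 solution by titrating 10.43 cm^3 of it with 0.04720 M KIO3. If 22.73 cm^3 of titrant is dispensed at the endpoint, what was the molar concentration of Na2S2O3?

n(KIO3) = 0.04720 x 0.02273 = 0.001073 mol.
From the balanced equation, 1 mol KIO3 reacts with 6 mol Na2S2O3, so n(Na2S2O3) = 0.001073 x 6/1 = 0.006437 mol.
[Na2S2O3] = 0.006437 / 0.01043 L = 0.617 M.

0.617 M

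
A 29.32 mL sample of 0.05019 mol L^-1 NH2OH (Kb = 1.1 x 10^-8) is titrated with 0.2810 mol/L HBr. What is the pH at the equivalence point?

3.71

n(NH2OH) = 0.05019 x 0.02932 = 0.001472 mol; V(HBr) at equivalence = 0.001472/0.2810 = 0.005237 L.
At equivalence the base is fully converted to NH3OH+; total volume = 0.03456 L, so [NH3OH+] = 0.001472/0.03456 = 0.04258 M.
Ka(NH3OH+) = Kw/Kb = 1.0e-14 / 1.1 x 10^-8 = 9.09e-7.
[H^+] = sqrt(Ka x [NH3OH+]) = sqrt(9.09e-7 x 0.04258) = 0.000197 M.
pH = -log(0.000197) = 3.71.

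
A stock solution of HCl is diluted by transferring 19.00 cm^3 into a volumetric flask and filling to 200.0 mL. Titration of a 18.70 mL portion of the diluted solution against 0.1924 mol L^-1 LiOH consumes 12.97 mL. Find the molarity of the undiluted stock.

1.40 M

n(LiOH) = 0.1924 x 0.01297 = 0.002495 mol.
n(HCl) in the aliquot = 0.002495 mol.
[diluted HCl] = 0.002495 / 0.01870 = 0.1334 M.
Dilution factor = 200.0/19.00 = 10.53, so [stock] = 0.1334 x 10.53 = 1.40 M.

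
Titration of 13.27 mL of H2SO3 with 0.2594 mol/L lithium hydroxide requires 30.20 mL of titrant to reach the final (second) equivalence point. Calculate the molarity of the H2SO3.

n(LiOH) = 0.2594 x 0.03020 = 0.007834 mol.
At the final (second) equivalence point, 2 mol OH^- react per mol H2SO3, so n(H2SO3) = 0.007834 / 2 = 0.003917 mol.
[H2SO3] = 0.003917 / 0.01327 L = 0.295 M.

0.295 M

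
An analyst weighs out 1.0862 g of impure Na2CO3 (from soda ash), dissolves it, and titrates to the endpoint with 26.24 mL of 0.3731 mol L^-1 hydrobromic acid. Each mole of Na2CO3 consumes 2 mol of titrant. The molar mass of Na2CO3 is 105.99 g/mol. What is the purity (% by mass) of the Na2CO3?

47.8%

n(HBr) = 0.3731 x 0.02624 = 0.009790 mol.
n(Na2CO3) = 0.009790 / 2 = 0.004895 mol.
mass of Na2CO3 = 0.004895 x 105.99 = 0.5188 g.
% purity = 0.5188 / 1.0862 x 100 = 47.8%.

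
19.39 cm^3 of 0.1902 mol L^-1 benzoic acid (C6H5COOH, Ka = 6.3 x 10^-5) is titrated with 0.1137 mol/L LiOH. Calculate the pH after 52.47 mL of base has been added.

12.50

n(acid) = 0.1902 x 0.01939 = 0.003688 mol; n(LiOH) added = 0.1137 x 0.05247 = 0.005966 mol.
Base is in excess by 0.005966 - 0.003688 = 0.002278 mol in a total volume of 0.07186 L.
[OH^-] = 0.002278/0.07186 = 0.03170 M, so pOH = 1.50 and pH = 14.00 - 1.50 = 12.50.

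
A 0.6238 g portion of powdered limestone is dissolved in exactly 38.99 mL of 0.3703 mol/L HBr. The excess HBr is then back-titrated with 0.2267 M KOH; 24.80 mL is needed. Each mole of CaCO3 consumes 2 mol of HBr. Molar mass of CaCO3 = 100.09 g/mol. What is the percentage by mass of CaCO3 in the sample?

70.7%

Total n(HBr) added = 0.3703 x 0.03899 = 0.01444 mol.
n(KOH) used = 0.2267 x 0.02480 = 0.005622 mol, which equals the excess n(HBr).
So n(HBr) consumed by the sample = 0.01444 - 0.005622 = 0.008816 mol.
n(CaCO3) = 0.008816 / 2 = 0.004408 mol.
mass CaCO3 = 0.004408 x 100.09 = 0.4412 g, so %CaCO3 = 0.4412/0.6238 x 100 = 70.7%.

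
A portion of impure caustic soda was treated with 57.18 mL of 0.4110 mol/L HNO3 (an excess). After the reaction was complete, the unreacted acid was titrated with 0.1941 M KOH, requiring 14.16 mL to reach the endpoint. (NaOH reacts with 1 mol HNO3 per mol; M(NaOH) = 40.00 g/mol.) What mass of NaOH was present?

0.830 g

Total n(HNO3) added = 0.4110 x 0.05718 = 0.02350 mol.
n(KOH) used = 0.1941 x 0.01416 = 0.002748 mol, which equals the excess n(HNO3).
So n(HNO3) consumed by the sample = 0.02350 - 0.002748 = 0.02075 mol.
n(NaOH) = 0.02075 / 1 = 0.02075 mol.
mass = 0.02075 mol x 40.00 g/mol = 0.830 g.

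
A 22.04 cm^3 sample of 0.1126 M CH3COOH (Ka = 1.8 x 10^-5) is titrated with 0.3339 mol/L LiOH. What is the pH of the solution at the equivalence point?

n(CH3COOH) = 0.1126 x 0.02204 = 0.002482 mol; V(LiOH) at equivalence = 0.002482/0.3339 = 0.007432 L.
At equivalence all the acid is converted to CH3COO-; total volume = 0.02204 + 0.007432 = 0.02947 L, so [CH3COO-] = 0.002482/0.02947 = 0.08420 M.
Kb = Kw/Ka = 1.0e-14 / 1.8 x 10^-5 = 5.56e-10.
[OH^-] = sqrt(Kb x [CH3COO-]) = sqrt(5.56e-10 x 0.08420) = 6.84e-6 M.
pOH = 5.16, so pH = 14.00 - 5.16 = 8.84.

8.84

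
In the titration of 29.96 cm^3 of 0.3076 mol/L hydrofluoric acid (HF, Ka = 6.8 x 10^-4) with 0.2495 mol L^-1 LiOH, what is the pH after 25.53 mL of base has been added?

Initial n(HF) = 0.3076 x 0.02996 = 0.009216 mol.
n(LiOH) added = 0.2495 x 0.02553 = 0.006370 mol, converting that many moles of HF to F-.
Remaining n(HF) = 0.002846 mol; n(F-) = 0.006370 mol.
By Henderson-Hasselbalch, pH = pKa + log([A^-]/[HA]) = 3.17 + log(0.006370/0.002846) = 3.17 + (+0.35) = 3.52.

3.52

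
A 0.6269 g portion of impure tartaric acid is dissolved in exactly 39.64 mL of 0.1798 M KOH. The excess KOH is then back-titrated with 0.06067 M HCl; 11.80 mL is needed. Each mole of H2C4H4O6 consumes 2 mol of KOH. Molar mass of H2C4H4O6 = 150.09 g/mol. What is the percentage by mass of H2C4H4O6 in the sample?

76.7%

Total n(KOH) added = 0.1798 x 0.03964 = 0.007127 mol.
n(HCl) used = 0.06067 x 0.01180 = 0.0007159 mol, which equals the excess n(KOH).
So n(KOH) consumed by the sample = 0.007127 - 0.0007159 = 0.006411 mol.
n(H2C4H4O6) = 0.006411 / 2 = 0.003206 mol.
mass H2C4H4O6 = 0.003206 x 150.09 = 0.4811 g, so %H2C4H4O6 = 0.4811/0.6269 x 100 = 76.7%.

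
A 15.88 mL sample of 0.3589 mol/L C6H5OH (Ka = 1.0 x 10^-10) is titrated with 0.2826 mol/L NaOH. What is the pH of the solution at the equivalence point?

11.60

n(C6H5OH) = 0.3589 x 0.01588 = 0.005699 mol; V(NaOH) at equivalence = 0.005699/0.2826 = 0.02017 L.
At equivalence all the acid is converted to C6H5O-; total volume = 0.01588 + 0.02017 = 0.03605 L, so [C6H5O-] = 0.005699/0.03605 = 0.1581 M.
Kb = Kw/Ka = 1.0e-14 / 1.0 x 10^-10 = 0.000100.
[OH^-] = sqrt(Kb x [C6H5O-]) = sqrt(0.000100 x 0.1581) = 0.00398 M.
pOH = 2.40, so pH = 14.00 - 2.40 = 11.60.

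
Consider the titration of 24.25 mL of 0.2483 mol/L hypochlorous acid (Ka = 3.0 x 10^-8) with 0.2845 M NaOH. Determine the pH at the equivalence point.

n(HClO) = 0.2483 x 0.02425 = 0.006021 mol; V(NaOH) at equivalence = 0.006021/0.2845 = 0.02116 L.
At equivalence all the acid is converted to ClO-; total volume = 0.02425 + 0.02116 = 0.04541 L, so [ClO-] = 0.006021/0.04541 = 0.1326 M.
Kb = Kw/Ka = 1.0e-14 / 3.0 x 10^-8 = 3.33e-7.
[OH^-] = sqrt(Kb x [ClO-]) = sqrt(3.33e-7 x 0.1326) = 0.000210 M.
pOH = 3.68, so pH = 14.00 - 3.68 = 10.32.

10.32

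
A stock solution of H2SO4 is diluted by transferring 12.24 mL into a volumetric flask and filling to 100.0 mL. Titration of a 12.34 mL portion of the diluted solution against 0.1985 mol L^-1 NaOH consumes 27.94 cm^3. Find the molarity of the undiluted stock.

1.84 M

n(NaOH) = 0.1985 x 0.02794 = 0.005546 mol.
n(H2SO4) in the aliquot = 0.005546 x 1/2 = 0.002773 mol.
[diluted H2SO4] = 0.002773 / 0.01234 = 0.2247 M.
Dilution factor = 100.0/12.24 = 8.170, so [stock] = 0.2247 x 8.170 = 1.84 M.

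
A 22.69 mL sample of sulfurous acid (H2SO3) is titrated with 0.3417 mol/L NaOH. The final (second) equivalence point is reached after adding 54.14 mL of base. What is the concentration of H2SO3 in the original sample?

0.408 M

n(NaOH) = 0.3417 x 0.05414 = 0.01850 mol.
At the final (second) equivalence point, 2 mol OH^- react per mol H2SO3, so n(H2SO3) = 0.01850 / 2 = 0.009250 mol.
[H2SO3] = 0.009250 / 0.02269 L = 0.408 M.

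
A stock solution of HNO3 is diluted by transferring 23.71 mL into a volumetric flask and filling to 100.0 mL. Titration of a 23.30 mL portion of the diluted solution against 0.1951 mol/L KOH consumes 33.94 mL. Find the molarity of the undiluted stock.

1.20 M

n(KOH) = 0.1951 x 0.03394 = 0.006622 mol.
n(HNO3) in the aliquot = 0.006622 mol.
[diluted HNO3] = 0.006622 / 0.02330 = 0.2842 M.
Dilution factor = 100.0/23.71 = 4.218, so [stock] = 0.2842 x 4.218 = 1.20 M.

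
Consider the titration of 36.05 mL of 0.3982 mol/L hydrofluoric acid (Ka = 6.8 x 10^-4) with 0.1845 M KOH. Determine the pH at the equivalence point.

8.13

n(HF) = 0.3982 x 0.03605 = 0.01436 mol; V(KOH) at equivalence = 0.01436/0.1845 = 0.07781 L.
At equivalence all the acid is converted to F-; total volume = 0.03605 + 0.07781 = 0.1139 L, so [F-] = 0.01436/0.1139 = 0.1261 M.
Kb = Kw/Ka = 1.0e-14 / 6.8 x 10^-4 = 1.47e-11.
[OH^-] = sqrt(Kb x [F-]) = sqrt(1.47e-11 x 0.1261) = 1.36e-6 M.
pOH = 5.87, so pH = 14.00 - 5.87 = 8.13.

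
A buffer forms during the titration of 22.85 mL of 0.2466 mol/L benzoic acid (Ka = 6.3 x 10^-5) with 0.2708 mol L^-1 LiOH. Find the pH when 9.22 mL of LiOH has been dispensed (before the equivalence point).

Initial n(C6H5COOH) = 0.2466 x 0.02285 = 0.005635 mol.
n(LiOH) added = 0.2708 x 0.009220 = 0.002497 mol, converting that many moles of C6H5COOH to C6H5COO-.
Remaining n(C6H5COOH) = 0.003138 mol; n(C6H5COO-) = 0.002497 mol.
By Henderson-Hasselbalch, pH = pKa + log([A^-]/[HA]) = 4.20 + log(0.002497/0.003138) = 4.20 + (-0.10) = 4.10.

4.10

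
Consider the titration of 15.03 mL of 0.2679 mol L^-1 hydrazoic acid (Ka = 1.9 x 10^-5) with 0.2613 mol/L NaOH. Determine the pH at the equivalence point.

8.92

n(HN3) = 0.2679 x 0.01503 = 0.004027 mol; V(NaOH) at equivalence = 0.004027/0.2613 = 0.01541 L.
At equivalence all the acid is converted to N3-; total volume = 0.01503 + 0.01541 = 0.03044 L, so [N3-] = 0.004027/0.03044 = 0.1323 M.
Kb = Kw/Ka = 1.0e-14 / 1.9 x 10^-5 = 5.26e-10.
[OH^-] = sqrt(Kb x [N3-]) = sqrt(5.26e-10 x 0.1323) = 8.34e-6 M.
pOH = 5.08, so pH = 14.00 - 5.08 = 8.92.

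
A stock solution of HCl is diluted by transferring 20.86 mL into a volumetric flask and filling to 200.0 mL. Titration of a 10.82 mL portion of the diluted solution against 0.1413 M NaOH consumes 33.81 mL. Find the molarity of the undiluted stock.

n(NaOH) = 0.1413 x 0.03381 = 0.004777 mol.
n(HCl) in the aliquot = 0.004777 mol.
[diluted HCl] = 0.004777 / 0.01082 = 0.4415 M.
Dilution factor = 200.0/20.86 = 9.588, so [stock] = 0.4415 x 9.588 = 4.23 M.

4.23 M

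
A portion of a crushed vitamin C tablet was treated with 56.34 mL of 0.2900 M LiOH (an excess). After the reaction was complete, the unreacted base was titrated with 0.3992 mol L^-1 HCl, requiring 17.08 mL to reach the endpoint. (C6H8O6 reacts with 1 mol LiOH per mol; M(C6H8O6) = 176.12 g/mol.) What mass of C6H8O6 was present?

Total n(LiOH) added = 0.2900 x 0.05634 = 0.01634 mol.
n(HCl) used = 0.3992 x 0.01708 = 0.006818 mol, which equals the excess n(LiOH).
So n(LiOH) consumed by the sample = 0.01634 - 0.006818 = 0.009520 mol.
n(C6H8O6) = 0.009520 / 1 = 0.009520 mol.
mass = 0.009520 mol x 176.12 g/mol = 1.68 g.

1.68 g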